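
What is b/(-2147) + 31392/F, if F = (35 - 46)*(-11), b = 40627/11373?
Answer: 766519634885/2954557551 ≈ 259.44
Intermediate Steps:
b = 40627/11373 (b = 40627*(1/11373) = 40627/11373 ≈ 3.5722)
F = 121 (F = -11*(-11) = 121)
b/(-2147) + 31392/F = (40627/11373)/(-2147) + 31392/121 = (40627/11373)*(-1/2147) + 31392*(1/121) = -40627/24417831 + 31392/121 = 766519634885/2954557551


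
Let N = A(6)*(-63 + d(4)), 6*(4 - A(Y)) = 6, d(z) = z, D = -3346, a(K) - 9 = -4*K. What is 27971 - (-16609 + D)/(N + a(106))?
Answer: 16538877/592 ≈ 27937.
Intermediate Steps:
a(K) = 9 - 4*K
A(Y) = 3 (A(Y) = 4 - 1/6*6 = 4 - 1 = 3)
N = -177 (N = 3*(-63 + 4) = 3*(-59) = -177)
27971 - (-16609 + D)/(N + a(106)) = 27971 - (-16609 - 3346)/(-177 + (9 - 4*106)) = 27971 - (-19955)/(-177 + (9 - 424)) = 27971 - (-19955)/(-177 - 415) = 27971 - (-19955)/(-592) = 27971 - (-19955)*(-1)/592 = 27971 - 1*19955/592 = 27971 - 19955/592 = 16538877/592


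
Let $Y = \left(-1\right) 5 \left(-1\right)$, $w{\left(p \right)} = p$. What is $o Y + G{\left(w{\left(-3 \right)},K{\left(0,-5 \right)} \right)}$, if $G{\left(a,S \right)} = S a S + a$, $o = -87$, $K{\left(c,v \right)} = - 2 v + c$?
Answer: $-738$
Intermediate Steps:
$K{\left(c,v \right)} = c - 2 v$
$Y = 5$ ($Y = \left(-5\right) \left(-1\right) = 5$)
$G{\left(a,S \right)} = a + a S^{2}$ ($G{\left(a,S \right)} = a S^{2} + a = a + a S^{2}$)
$o Y + G{\left(w{\left(-3 \right)},K{\left(0,-5 \right)} \right)} = \left(-87\right) 5 - 3 \left(1 + \left(0 - -10\right)^{2}\right) = -435 - 3 \left(1 + \left(0 + 10\right)^{2}\right) = -435 - 3 \left(1 + 10^{2}\right) = -435 - 3 \left(1 + 100\right) = -435 - 303 = -738$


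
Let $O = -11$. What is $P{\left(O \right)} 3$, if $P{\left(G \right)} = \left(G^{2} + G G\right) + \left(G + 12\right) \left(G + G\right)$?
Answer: $660$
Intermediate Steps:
$P{\left(G \right)} = 2 G^{2} + 2 G \left(12 + G\right)$ ($P{\left(G \right)} = \left(G^{2} + G^{2}\right) + \left(12 + G\right) 2 G = 2 G^{2} + 2 G \left(12 + G\right)$)
$P{\left(O \right)} 3 = 4 \left(-11\right) \left(6 - 11\right) 3 = 4 \left(-11\right) \left(-5\right) 3 = 220 \cdot 3 = 660$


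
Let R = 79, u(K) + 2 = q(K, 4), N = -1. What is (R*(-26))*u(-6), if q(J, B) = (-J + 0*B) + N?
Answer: -6162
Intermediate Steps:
q(J, B) = -1 - J (q(J, B) = (-J + 0*B) - 1 = (-J + 0) - 1 = -J - 1 = -1 - J)
u(K) = -3 - K (u(K) = -2 + (-1 - K) = -3 - K)
(R*(-26))*u(-6) = (79*(-26))*(-3 - 1*(-6)) = -2054*(-3 + 6) = -2054*3 = -6162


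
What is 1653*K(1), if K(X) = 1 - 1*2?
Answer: -1653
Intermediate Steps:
K(X) = -1 (K(X) = 1 - 2 = -1)
1653*K(1) = 1653*(-1) = -1653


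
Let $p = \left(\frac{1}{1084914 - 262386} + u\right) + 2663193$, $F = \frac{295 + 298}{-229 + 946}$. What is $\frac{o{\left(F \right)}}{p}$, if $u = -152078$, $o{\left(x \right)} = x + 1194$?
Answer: $\frac{234884111616}{493645513294319} \approx 0.00047582$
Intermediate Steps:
$F = \frac{593}{717} \approx 0.82706$
$o{\left(x \right)} = 1194 + x$
$p = \frac{2065462398721}{822528}$ ($p = \left(\frac{1}{1084914 - 262386} - 152078\right) + 2663193 = \left(\frac{1}{822528} - 152078\right) + 2663193 = - \frac{125088413183}{822528} + 2663193 = \frac{2065462398721}{822528} \approx 2.5111 \cdot 10^{6}$)
$\frac{o{\left(F \right)}}{p} = \frac{1194 + \frac{593}{717}}{\frac{2065462398721}{822528}} = \frac{856691}{717} \cdot \frac{822528}{2065462398721} = \frac{234884111616}{493645513294319}$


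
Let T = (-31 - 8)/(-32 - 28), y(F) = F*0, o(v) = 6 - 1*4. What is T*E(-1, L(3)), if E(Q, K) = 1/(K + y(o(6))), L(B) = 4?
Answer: 13/80 ≈ 0.16250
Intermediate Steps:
o(v) = 2 (o(v) = 6 - 4 = 2)
y(F) = 0
T = 13/20 (T = -39/(-60) = -39*(-1/60) = 13/20 ≈ 0.65000)
E(Q, K) = 1/K (E(Q, K) = 1/(K + 0) = 1/K)
T*E(-1, L(3)) = (13/20)/4 = (13/20)*(¼) = 13/80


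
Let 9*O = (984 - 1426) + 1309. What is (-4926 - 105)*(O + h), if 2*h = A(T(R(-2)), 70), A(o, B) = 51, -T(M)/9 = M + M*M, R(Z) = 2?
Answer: -1225887/2 ≈ -6.1294e+5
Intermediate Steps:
T(M) = -9*M - 9*M² (T(M) = -9*(M + M*M) = -9*(M + M²) = -9*M - 9*M²)
O = 289/3 (O = ((984 - 1426) + 1309)/9 = (-442 + 1309)/9 = (⅑)*867 = 289/3 ≈ 96.333)
h = 51/2 (h = (½)*51 = 51/2 ≈ 25.500)
(-4926 - 105)*(O + h) = (-4926 - 105)*(289/3 + 51/2) = -5031*731/6 = -1225887/2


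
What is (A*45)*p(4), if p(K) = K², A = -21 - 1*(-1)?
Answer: -14400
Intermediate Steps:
A = -20 (A = -21 + 1 = -20)
(A*45)*p(4) = -20*45*4² = -900*16 = -14400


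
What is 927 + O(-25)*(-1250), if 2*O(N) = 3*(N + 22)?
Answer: 6552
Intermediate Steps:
O(N) = 33 + 3*N/2 (O(N) = (3*(N + 22))/2 = (3*(22 + N))/2 = (66 + 3*N)/2 = 33 + 3*N/2)
927 + O(-25)*(-1250) = 927 + (33 + (3/2)*(-25))*(-1250) = 927 + (33 - 75/2)*(-1250) = 927 - 9/2*(-1250) = 927 + 5625 = 6552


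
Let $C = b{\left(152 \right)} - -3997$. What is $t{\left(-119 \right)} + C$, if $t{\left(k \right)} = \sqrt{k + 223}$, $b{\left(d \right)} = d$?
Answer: $4149 + 2 \sqrt{26} \approx 4159.2$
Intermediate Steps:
$t{\left(k \right)} = \sqrt{223 + k}$
$C = 4149$ ($C = 152 - -3997 = 152 + 3997 = 4149$)
$t{\left(-119 \right)} + C = \sqrt{223 - 119} + 4149 = \sqrt{104} + 4149 = 2 \sqrt{26} + 4149 = 4149 + 2 \sqrt{26}$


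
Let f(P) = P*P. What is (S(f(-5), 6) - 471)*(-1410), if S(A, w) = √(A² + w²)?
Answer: 664110 - 1410*√661 ≈ 6.2786e+5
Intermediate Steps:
f(P) = P²
(S(f(-5), 6) - 471)*(-1410) = (√(((-5)²)² + 6²) - 471)*(-1410) = (√(25² + 36) - 471)*(-1410) = (√(625 + 36) - 471)*(-1410) = (√661 - 471)*(-1410) = (-471 + √661)*(-1410) = 664110 - 1410*√661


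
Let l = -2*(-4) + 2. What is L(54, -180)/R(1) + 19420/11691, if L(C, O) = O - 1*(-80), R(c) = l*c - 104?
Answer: 1497290/549477 ≈ 2.7249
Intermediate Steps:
l = 10 (l = 8 + 2 = 10)
R(c) = -104 + 10*c (R(c) = 10*c - 104 = -104 + 10*c)
L(C, O) = 80 + O (L(C, O) = O + 80 = 80 + O)
L(54, -180)/R(1) + 19420/11691 = (80 - 180)/(-104 + 10*1) + 19420/11691 = -100/(-104 + 10) + 19420*(1/11691) = -100/(-94) + 19420/11691 = -100*(-1/94) + 19420/11691 = 50/47 + 19420/11691 = 1497290/549477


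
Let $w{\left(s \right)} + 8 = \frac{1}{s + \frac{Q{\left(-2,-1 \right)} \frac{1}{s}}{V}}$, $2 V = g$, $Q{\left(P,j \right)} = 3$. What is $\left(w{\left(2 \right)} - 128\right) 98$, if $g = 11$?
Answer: $- \frac{332122}{25} \approx -13285.0$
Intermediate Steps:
$V = \frac{11}{2}$ ($V = \frac{1}{2} \cdot 11 = \frac{11}{2} \approx 5.5$)
$w{\left(s \right)} = -8 + \frac{1}{s + \frac{6}{11 s}}$ ($w{\left(s \right)} = -8 + \frac{1}{s + \frac{3 \frac{1}{s}}{\frac{11}{2}}} = -8 + \frac{1}{s + \frac{3}{s} \frac{2}{11}} = -8 + \frac{1}{s + \frac{6}{11 s}}$)
$\left(w{\left(2 \right)} - 128\right) 98 = \left(\frac{-48 - 88 \cdot 2^{2} + 11 \cdot 2}{6 + 11 \cdot 2^{2}} - 128\right) 98 = \left(\frac{-48 - 352 + 22}{6 + 11 \cdot 4} - 128\right) 98 = \left(\frac{-48 - 352 + 22}{6 + 44} - 128\right) 98 = \left(\frac{1}{50} \left(-378\right) - 128\right) 98 = \left(- \frac{189}{25} - 128\right) 98 = \left(- \frac{3389}{25}\right) 98 = - \frac{332122}{25}$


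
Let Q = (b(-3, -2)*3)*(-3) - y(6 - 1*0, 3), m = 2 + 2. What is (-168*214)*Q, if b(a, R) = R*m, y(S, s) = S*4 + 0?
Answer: -1725696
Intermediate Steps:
m = 4
y(S, s) = 4*S (y(S, s) = 4*S + 0 = 4*S)
b(a, R) = 4*R (b(a, R) = R*4 = 4*R)
Q = 48 (Q = ((4*(-2))*3)*(-3) - 4*(6 - 1*0) = -8*3*(-3) - 4*(6 + 0) = -24*(-3) - 4*6 = 72 - 1*24 = 72 - 24 = 48)
(-168*214)*Q = -168*214*48 = -35952*48 = -1725696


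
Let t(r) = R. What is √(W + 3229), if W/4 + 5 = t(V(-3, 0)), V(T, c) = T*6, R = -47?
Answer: √3021 ≈ 54.964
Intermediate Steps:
V(T, c) = 6*T
t(r) = -47
W = -208 (W = -20 + 4*(-47) = -20 - 188 = -208)
√(W + 3229) = √(-208 + 3229) = √3021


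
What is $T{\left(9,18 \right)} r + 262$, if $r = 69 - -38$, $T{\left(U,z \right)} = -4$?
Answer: $-166$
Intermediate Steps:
$r = 107$ ($r = 69 + 38 = 107$)
$T{\left(9,18 \right)} r + 262 = \left(-4\right) 107 + 262 = -428 + 262 = -166$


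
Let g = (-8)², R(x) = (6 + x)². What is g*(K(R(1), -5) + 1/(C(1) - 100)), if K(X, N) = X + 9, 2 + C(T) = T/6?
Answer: 2267648/611 ≈ 3711.4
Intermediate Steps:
C(T) = -2 + T/6
g = 64
K(X, N) = 9 + X
g*(K(R(1), -5) + 1/(C(1) - 100)) = 64*((9 + (6 + 1)²) + 1/((-2 + (⅙)*1) - 100)) = 64*((9 + 7²) + 1/((-2 + ⅙) - 100)) = 64*((9 + 49) + 1/(-11/6 - 100)) = 64*(58 + 1/(-611/6)) = 64*(58 - 6/611) = 64*(35432/611) = 2267648/611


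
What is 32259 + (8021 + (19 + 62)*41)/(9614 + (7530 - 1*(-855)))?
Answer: 580641083/17999 ≈ 32260.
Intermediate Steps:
32259 + (8021 + (19 + 62)*41)/(9614 + (7530 - 1*(-855))) = 32259 + (8021 + 81*41)/(9614 + (7530 + 855)) = 32259 + (8021 + 3321)/(9614 + 8385) = 32259 + 11342/17999 = 580641083/17999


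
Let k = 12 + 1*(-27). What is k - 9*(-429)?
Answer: 3846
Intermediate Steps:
k = -15 (k = 12 - 27 = -15)
k - 9*(-429) = -15 - 9*(-429) = -15 - 1*(-3861) = -15 + 3861 = 3846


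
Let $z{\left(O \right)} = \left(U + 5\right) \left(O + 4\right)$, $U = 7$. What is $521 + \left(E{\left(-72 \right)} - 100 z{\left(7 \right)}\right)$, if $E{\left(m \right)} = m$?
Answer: $-12751$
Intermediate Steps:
$z{\left(O \right)} = 48 + 12 O$ ($z{\left(O \right)} = \left(7 + 5\right) \left(O + 4\right) = 12 \left(4 + O\right) = 48 + 12 O$)
$521 + \left(E{\left(-72 \right)} - 100 z{\left(7 \right)}\right) = 521 - \left(72 + 100 \left(48 + 12 \cdot 7\right)\right) = 521 - \left(72 + 100 \left(48 + 84\right)\right) = 521 - 13272 = -12751$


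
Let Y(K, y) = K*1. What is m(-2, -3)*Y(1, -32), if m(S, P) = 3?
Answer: 3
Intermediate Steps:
Y(K, y) = K
m(-2, -3)*Y(1, -32) = 3*1 = 3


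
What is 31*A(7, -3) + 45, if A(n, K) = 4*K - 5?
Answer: -482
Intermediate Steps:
A(n, K) = -5 + 4*K
31*A(7, -3) + 45 = 31*(-5 + 4*(-3)) + 45 = 31*(-5 - 12) + 45 = 31*(-17) + 45 = -527 + 45 = -482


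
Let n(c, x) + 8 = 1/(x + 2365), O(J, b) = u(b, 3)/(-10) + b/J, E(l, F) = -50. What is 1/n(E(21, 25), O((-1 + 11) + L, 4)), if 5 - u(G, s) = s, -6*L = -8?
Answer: -201038/1608219 ≈ -0.12501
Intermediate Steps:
L = 4/3 (L = -⅙*(-8) = 4/3 ≈ 1.3333)
u(G, s) = 5 - s
O(J, b) = -⅕ + b/J (O(J, b) = (5 - 1*3)/(-10) + b/J = (5 - 3)*(-⅒) + b/J = 2*(-⅒) + b/J = -⅕ + b/J)
n(c, x) = -8 + 1/(2365 + x) (n(c, x) = -8 + 1/(x + 2365) = -8 + 1/(2365 + x))
1/n(E(21, 25), O((-1 + 11) + L, 4)) = 1/((-18919 - 8*(4 - ((-1 + 11) + 4/3)/5)/((-1 + 11) + 4/3))/(2365 + (4 - ((-1 + 11) + 4/3)/5)/((-1 + 11) + 4/3))) = 1/((-18919 - 8*(4 - (10 + 4/3)/5)/(10 + 4/3))/(2365 + (4 - (10 + 4/3)/5)/(10 + 4/3))) = 1/((-18919 - 8*(4 - ⅕*34/3)/34/3)/(2365 + (4 - ⅕*34/3)/(34/3))) = 1/((-18919 - 12*(4 - 34/15)/17)/(2365 + 3*(4 - 34/15)/34)) = 1/((-18919 - 12*26/(17*15))/(2365 + (3/34)*(26/15))) = 1/((-18919 - 8*13/85)/(2365 + 13/85)) = 1/((-18919 - 104/85)/(201038/85)) = 1/((85/201038)*(-1608219/85)) = 1/(-1608219/201038) = -201038/1608219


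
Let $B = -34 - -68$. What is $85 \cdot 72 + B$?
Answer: $6154$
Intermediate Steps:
$B = 34$ ($B = -34 + 68 = 34$)
$85 \cdot 72 + B = 85 \cdot 72 + 34 = 6120 + 34 = 6154$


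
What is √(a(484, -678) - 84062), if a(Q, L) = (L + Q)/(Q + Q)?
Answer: I*√40686105/22 ≈ 289.93*I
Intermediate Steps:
a(Q, L) = (L + Q)/(2*Q) (a(Q, L) = (L + Q)/((2*Q)) = (L + Q)*(1/(2*Q)) = (L + Q)/(2*Q))
√(a(484, -678) - 84062) = √((½)*(-678 + 484)/484 - 84062) = √((½)*(1/484)*(-194) - 84062) = √(-97/484 - 84062) = √(-40686105/484) = I*√40686105/22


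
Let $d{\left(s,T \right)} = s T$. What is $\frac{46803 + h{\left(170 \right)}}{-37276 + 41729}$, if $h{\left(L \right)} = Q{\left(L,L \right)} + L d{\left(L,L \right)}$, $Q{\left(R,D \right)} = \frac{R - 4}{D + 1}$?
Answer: $\frac{848126479}{761463} \approx 1113.8$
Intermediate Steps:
$Q{\left(R,D \right)} = \frac{-4 + R}{1 + D}$
$d{\left(s,T \right)} = T s$
$h{\left(L \right)} = L^{3} + \frac{-4 + L}{1 + L}$ ($h{\left(L \right)} = \frac{-4 + L}{1 + L} + L L L = \frac{-4 + L}{1 + L} + L L^{2} = \frac{-4 + L}{1 + L} + L^{3} = L^{3} + \frac{-4 + L}{1 + L}$)
$\frac{46803 + h{\left(170 \right)}}{-37276 + 41729} = \frac{46803 + \frac{-4 + 170 + 170^{3} \left(1 + 170\right)}{1 + 170}}{-37276 + 41729} = \frac{46803 + \frac{-4 + 170 + 4913000 \cdot 171}{171}}{4453} = \left(46803 + \frac{-4 + 170 + 840123000}{171}\right) \frac{1}{4453} = \left(46803 + \frac{1}{171} \cdot 840123166\right) \frac{1}{4453} = \left(46803 + \frac{840123166}{171}\right) \frac{1}{4453} = \frac{848126479}{171} \cdot \frac{1}{4453} = \frac{848126479}{761463}$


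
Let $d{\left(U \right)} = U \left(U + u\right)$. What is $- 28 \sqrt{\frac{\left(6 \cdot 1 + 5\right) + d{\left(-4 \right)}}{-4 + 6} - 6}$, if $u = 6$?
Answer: $- 42 i \sqrt{2} \approx - 59.397 i$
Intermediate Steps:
$d{\left(U \right)} = U \left(6 + U\right)$ ($d{\left(U \right)} = U \left(U + 6\right) = U \left(6 + U\right)$)
$- 28 \sqrt{\frac{\left(6 \cdot 1 + 5\right) + d{\left(-4 \right)}}{-4 + 6} - 6} = - 28 \sqrt{\frac{\left(6 \cdot 1 + 5\right) - 4 \left(6 - 4\right)}{-4 + 6} - 6} = - 28 \sqrt{\frac{\left(6 + 5\right) - 8}{2} - 6} = - 28 \sqrt{\left(11 - 8\right) \frac{1}{2} - 6} = - 28 \sqrt{3 \cdot \frac{1}{2} - 6} = - 28 \sqrt{\frac{3}{2} - 6} = - 28 \sqrt{- \frac{9}{2}} = - 28 \frac{3 i \sqrt{2}}{2} = - 42 i \sqrt{2}$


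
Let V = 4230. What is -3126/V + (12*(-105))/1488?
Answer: -138629/87420 ≈ -1.5858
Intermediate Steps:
-3126/V + (12*(-105))/1488 = -3126/4230 + (12*(-105))/1488 = -3126*1/4230 - 1260*1/1488 = -521/705 - 105/124 = -138629/87420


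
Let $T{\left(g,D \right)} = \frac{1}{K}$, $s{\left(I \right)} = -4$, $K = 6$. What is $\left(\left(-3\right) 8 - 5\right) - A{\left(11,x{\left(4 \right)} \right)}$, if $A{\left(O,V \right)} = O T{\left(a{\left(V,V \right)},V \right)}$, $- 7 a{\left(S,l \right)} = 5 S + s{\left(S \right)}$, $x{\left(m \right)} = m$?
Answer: $- \frac{185}{6} \approx -30.833$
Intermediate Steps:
$a{\left(S,l \right)} = \frac{4}{7} - \frac{5 S}{7}$ ($a{\left(S,l \right)} = - \frac{5 S - 4}{7} = - \frac{-4 + 5 S}{7} = \frac{4}{7} - \frac{5 S}{7}$)
$T{\left(g,D \right)} = \frac{1}{6}$
$A{\left(O,V \right)} = \frac{O}{6}$ ($A{\left(O,V \right)} = O \frac{1}{6} = \frac{O}{6}$)
$\left(\left(-3\right) 8 - 5\right) - A{\left(11,x{\left(4 \right)} \right)} = \left(\left(-3\right) 8 - 5\right) - \frac{1}{6} \cdot 11 = \left(-24 - 5\right) - \frac{11}{6} = -29 - \frac{11}{6} = - \frac{185}{6}$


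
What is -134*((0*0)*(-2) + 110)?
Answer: -14740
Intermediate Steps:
-134*((0*0)*(-2) + 110) = -134*(0*(-2) + 110) = -134*(0 + 110) = -134*110 = -14740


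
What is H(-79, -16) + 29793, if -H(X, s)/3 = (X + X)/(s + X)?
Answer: 2829861/95 ≈ 29788.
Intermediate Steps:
H(X, s) = -6*X/(X + s) (H(X, s) = -3*(X + X)/(s + X) = -3*2*X/(X + s) = -6*X/(X + s))
H(-79, -16) + 29793 = -6*(-79)/(-79 - 16) + 29793 = -6*(-79)/(-95) + 29793 = -6*(-79)*(-1/95) + 29793 = -474/95 + 29793 = 2829861/95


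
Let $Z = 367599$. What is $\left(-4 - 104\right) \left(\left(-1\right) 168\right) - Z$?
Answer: $-349455$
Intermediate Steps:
$\left(-4 - 104\right) \left(\left(-1\right) 168\right) - Z = \left(-4 - 104\right) \left(\left(-1\right) 168\right) - 367599 = \left(-4 - 104\right) \left(-168\right) - 367599 = \left(-108\right) \left(-168\right) - 367599 = 18144 - 367599 = -349455$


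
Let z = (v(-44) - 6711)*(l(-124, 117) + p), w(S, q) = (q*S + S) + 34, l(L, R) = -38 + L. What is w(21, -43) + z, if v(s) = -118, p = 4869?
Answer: -32144951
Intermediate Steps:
w(S, q) = 34 + S + S*q (w(S, q) = (S*q + S) + 34 = (S + S*q) + 34 = 34 + S + S*q)
z = -32144103 (z = (-118 - 6711)*((-38 - 124) + 4869) = -6829*(-162 + 4869) = -6829*4707 = -32144103)
w(21, -43) + z = (34 + 21 + 21*(-43)) - 32144103 = (34 + 21 - 903) - 32144103 = -848 - 32144103 = -32144951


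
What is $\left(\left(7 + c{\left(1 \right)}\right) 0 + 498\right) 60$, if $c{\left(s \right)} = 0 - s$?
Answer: $29880$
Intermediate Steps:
$c{\left(s \right)} = - s$
$\left(\left(7 + c{\left(1 \right)}\right) 0 + 498\right) 60 = \left(\left(7 - 1\right) 0 + 498\right) 60 = \left(6 \cdot 0 + 498\right) 60 = \left(0 + 498\right) 60 = 498 \cdot 60 = 29880$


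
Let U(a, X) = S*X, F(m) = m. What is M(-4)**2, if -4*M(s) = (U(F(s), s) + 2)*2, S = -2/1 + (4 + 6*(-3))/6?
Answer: 841/9 ≈ 93.444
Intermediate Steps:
S = -13/3 (S = -2*1 + (4 - 18)*(1/6) = -2 - 14*1/6 = -2 - 7/3 = -13/3 ≈ -4.3333)
U(a, X) = -13*X/3
M(s) = -1 + 13*s/6 (M(s) = -(-13*s/3 + 2)*2/4 = -(2 - 13*s/3)*2/4 = -(4 - 26*s/3)/4 = -1 + 13*s/6)
M(-4)**2 = (-1 + (13/6)*(-4))**2 = (-1 - 26/3)**2 = (-29/3)**2 = 841/9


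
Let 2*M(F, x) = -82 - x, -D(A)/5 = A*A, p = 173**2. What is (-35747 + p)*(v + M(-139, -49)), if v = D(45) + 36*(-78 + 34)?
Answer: 68218959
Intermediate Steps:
p = 29929
D(A) = -5*A**2 (D(A) = -5*A*A = -5*A**2)
M(F, x) = -41 - x/2 (M(F, x) = (-82 - x)/2 = -41 - x/2)
v = -11709 (v = -5*45**2 + 36*(-78 + 34) = -5*2025 + 36*(-44) = -10125 - 1584 = -11709)
(-35747 + p)*(v + M(-139, -49)) = (-35747 + 29929)*(-11709 + (-41 - 1/2*(-49))) = -5818*(-11709 + (-41 + 49/2)) = -5818*(-11709 - 33/2) = -5818*(-23451/2) = 68218959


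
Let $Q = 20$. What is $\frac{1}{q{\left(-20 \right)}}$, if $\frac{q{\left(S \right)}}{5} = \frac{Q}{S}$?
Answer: $- \frac{1}{5} \approx -0.2$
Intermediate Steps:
$q{\left(S \right)} = \frac{100}{S}$ ($q{\left(S \right)} = 5 \frac{20}{S} = \frac{100}{S}$)
$\frac{1}{q{\left(-20 \right)}} = \frac{1}{100 \frac{1}{-20}} = \frac{1}{100 \left(- \frac{1}{20}\right)} = \frac{1}{-5} = - \frac{1}{5}$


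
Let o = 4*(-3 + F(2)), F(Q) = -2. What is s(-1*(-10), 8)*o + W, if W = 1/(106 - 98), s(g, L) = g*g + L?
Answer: -17279/8 ≈ -2159.9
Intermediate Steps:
s(g, L) = L + g² (s(g, L) = g² + L = L + g²)
o = -20 (o = 4*(-3 - 2) = 4*(-5) = -20)
W = ⅛ (W = 1/8 = ⅛ ≈ 0.12500)
s(-1*(-10), 8)*o + W = (8 + (-1*(-10))²)*(-20) + ⅛ = (8 + 10²)*(-20) + ⅛ = (8 + 100)*(-20) + ⅛ = 108*(-20) + ⅛ = -2160 + ⅛ = -17279/8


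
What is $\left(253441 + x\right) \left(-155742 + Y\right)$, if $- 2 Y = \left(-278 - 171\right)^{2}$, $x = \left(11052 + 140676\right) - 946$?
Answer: $- \frac{207400757955}{2} \approx -1.037 \cdot 10^{11}$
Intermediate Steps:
$x = 150782$ ($x = 151728 - 946 = 150782$)
$Y = - \frac{201601}{2}$ ($Y = - \frac{\left(-278 - 171\right)^{2}}{2} = - \frac{\left(-449\right)^{2}}{2} = \left(- \frac{1}{2}\right) 201601 = - \frac{201601}{2} \approx -1.008 \cdot 10^{5}$)
$\left(253441 + x\right) \left(-155742 + Y\right) = \left(253441 + 150782\right) \left(-155742 - \frac{201601}{2}\right) = 404223 \left(- \frac{513085}{2}\right) = - \frac{207400757955}{2}$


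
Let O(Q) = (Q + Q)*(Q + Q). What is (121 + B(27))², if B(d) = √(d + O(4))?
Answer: (121 + √91)² ≈ 17041.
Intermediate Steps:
O(Q) = 4*Q² (O(Q) = (2*Q)*(2*Q) = 4*Q²)
B(d) = √(64 + d) (B(d) = √(d + 4*4²) = √(d + 4*16) = √(d + 64) = √(64 + d))
(121 + B(27))² = (121 + √(64 + 27))² = (121 + √91)²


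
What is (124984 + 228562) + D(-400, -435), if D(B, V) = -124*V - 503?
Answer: 406983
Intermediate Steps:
D(B, V) = -503 - 124*V
(124984 + 228562) + D(-400, -435) = (124984 + 228562) + (-503 - 124*(-435)) = 353546 + (-503 + 53940) = 353546 + 53437 = 406983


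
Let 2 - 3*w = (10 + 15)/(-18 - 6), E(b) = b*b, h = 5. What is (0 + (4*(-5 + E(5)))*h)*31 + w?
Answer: 892873/72 ≈ 12401.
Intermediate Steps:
E(b) = b²
w = 73/72 (w = ⅔ - (10 + 15)/(3*(-18 - 6)) = ⅔ - 25/(3*(-24)) = ⅔ - 25*(-1)/(3*24) = ⅔ - ⅓*(-25/24) = ⅔ + 25/72 = 73/72 ≈ 1.0139)
(0 + (4*(-5 + E(5)))*h)*31 + w = (0 + (4*(-5 + 5²))*5)*31 + 73/72 = (0 + (4*(-5 + 25))*5)*31 + 73/72 = (0 + (4*20)*5)*31 + 73/72 = (0 + 80*5)*31 + 73/72 = (0 + 400)*31 + 73/72 = 400*31 + 73/72 = 12400 + 73/72 = 892873/72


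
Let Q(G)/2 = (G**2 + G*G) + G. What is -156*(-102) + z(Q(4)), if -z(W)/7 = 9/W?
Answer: 127289/8 ≈ 15911.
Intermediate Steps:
Q(G) = 2*G + 4*G**2 (Q(G) = 2*((G**2 + G*G) + G) = 2*((G**2 + G**2) + G) = 2*(2*G**2 + G) = 2*(G + 2*G**2) = 2*G + 4*G**2)
z(W) = -63/W
-156*(-102) + z(Q(4)) = -156*(-102) - 63*1/(8*(1 + 2*4)) = 15912 - 63*1/(8*(1 + 8)) = 15912 - 63/(2*4*9) = 15912 - 63/72 = 15912 - 63*1/72 = 15912 - 7/8 = 127289/8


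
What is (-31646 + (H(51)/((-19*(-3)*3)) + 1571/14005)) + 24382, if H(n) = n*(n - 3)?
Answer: -1929074871/266095 ≈ -7249.6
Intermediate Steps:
H(n) = n*(-3 + n)
(-31646 + (H(51)/((-19*(-3)*3)) + 1571/14005)) + 24382 = (-31646 + ((51*(-3 + 51))/((-19*(-3)*3)) + 1571/14005)) + 24382 = (-31646 + ((51*48)/((57*3)) + 1571*(1/14005))) + 24382 = (-31646 + (2448/171 + 1571/14005)) + 24382 = (-31646 + (2448*(1/171) + 1571/14005)) + 24382 = (-31646 + (272/19 + 1571/14005)) + 24382 = (-31646 + 3839209/266095) + 24382 = -8417003161/266095 + 24382 = -1929074871/266095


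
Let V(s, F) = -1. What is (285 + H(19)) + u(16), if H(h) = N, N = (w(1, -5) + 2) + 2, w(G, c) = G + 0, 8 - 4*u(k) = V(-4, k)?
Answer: 1169/4 ≈ 292.25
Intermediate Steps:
u(k) = 9/4 (u(k) = 2 - 1/4*(-1) = 2 + 1/4 = 9/4)
w(G, c) = G
N = 5 (N = (1 + 2) + 2 = 3 + 2 = 5)
H(h) = 5
(285 + H(19)) + u(16) = (285 + 5) + 9/4 = 290 + 9/4 = 1169/4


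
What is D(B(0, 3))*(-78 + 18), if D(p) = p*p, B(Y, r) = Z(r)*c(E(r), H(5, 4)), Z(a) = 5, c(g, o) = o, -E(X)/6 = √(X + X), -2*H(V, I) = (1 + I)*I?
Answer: -150000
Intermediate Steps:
H(V, I) = -I*(1 + I)/2 (H(V, I) = -(1 + I)*I/2 = -I*(1 + I)/2)
E(X) = -6*√2*√X (E(X) = -6*√(X + X) = -6*√2*√X)
B(Y, r) = -50 (B(Y, r) = 5*(-½*4*(1 + 4)) = 5*(-½*4*5) = 5*(-10) = -50)
D(p) = p²
D(B(0, 3))*(-78 + 18) = (-50)²*(-78 + 18) = 2500*(-60) = -150000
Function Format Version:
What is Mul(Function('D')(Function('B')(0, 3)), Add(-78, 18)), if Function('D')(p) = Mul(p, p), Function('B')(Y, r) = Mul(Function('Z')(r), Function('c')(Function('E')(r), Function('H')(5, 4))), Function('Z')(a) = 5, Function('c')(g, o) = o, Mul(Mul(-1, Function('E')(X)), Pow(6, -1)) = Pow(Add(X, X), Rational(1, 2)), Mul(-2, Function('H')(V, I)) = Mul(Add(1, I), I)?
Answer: -150000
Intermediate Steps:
Function('H')(V, I) = Mul(Rational(-1, 2), I, Add(1, I)) (Function('H')(V, I) = Mul(Rational(-1, 2), Mul(Add(1, I), I)) = Mul(Rational(-1, 2), Mul(I, Add(1, I))) = Mul(Rational(-1, 2), I, Add(1, I)))
Function('E')(X) = Mul(-6, Pow(2, Rational(1, 2)), Pow(X, Rational(1, 2))) (Function('E')(X) = Mul(-6, Pow(Add(X, X), Rational(1, 2))) = Mul(-6, Pow(Mul(2, X), Rational(1, 2))) = Mul(-6, Mul(Pow(2, Rational(1, 2)), Pow(X, Rational(1, 2)))) = Mul(-6, Pow(2, Rational(1, 2)), Pow(X, Rational(1, 2))))
Function('B')(Y, r) = -50 (Function('B')(Y, r) = Mul(5, Mul(Rational(-1, 2), 4, Add(1, 4))) = Mul(5, Mul(Rational(-1, 2), 4, 5)) = Mul(5, -10) = -50)
Function('D')(p) = Pow(p, 2)
Mul(Function('D')(Function('B')(0, 3)), Add(-78, 18)) = Mul(Pow(-50, 2), Add(-78, 18)) = Mul(2500, -60) = -150000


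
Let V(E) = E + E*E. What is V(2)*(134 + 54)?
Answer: 1128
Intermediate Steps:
V(E) = E + E**2
V(2)*(134 + 54) = (2*(1 + 2))*(134 + 54) = (2*3)*188 = 6*188 = 1128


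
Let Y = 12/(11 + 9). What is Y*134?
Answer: 402/5 ≈ 80.400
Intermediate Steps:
Y = 3/5 (Y = 12/20 = 12*(1/20) = 3/5 ≈ 0.60000)
Y*134 = (3/5)*134 = 402/5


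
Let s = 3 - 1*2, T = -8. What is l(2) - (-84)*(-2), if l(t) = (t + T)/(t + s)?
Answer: -170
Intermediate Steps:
s = 1 (s = 3 - 2 = 1)
l(t) = (-8 + t)/(1 + t) (l(t) = (t - 8)/(t + 1) = (-8 + t)/(1 + t))
l(2) - (-84)*(-2) = (-8 + 2)/(1 + 2) - (-84)*(-2) = -6/3 - 42*4 = (⅓)*(-6) - 168 = -2 - 168 = -170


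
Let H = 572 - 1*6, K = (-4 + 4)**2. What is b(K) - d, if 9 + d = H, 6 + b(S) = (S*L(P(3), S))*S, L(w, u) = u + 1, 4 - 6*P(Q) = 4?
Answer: -563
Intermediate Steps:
K = 0 (K = 0**2 = 0)
P(Q) = 0 (P(Q) = 2/3 - 1/6*4 = 2/3 - 2/3 = 0)
L(w, u) = 1 + u
b(S) = -6 + S**2*(1 + S) (b(S) = -6 + (S*(1 + S))*S = -6 + S**2*(1 + S))
H = 566 (H = 572 - 6 = 566)
d = 557 (d = -9 + 566 = 557)
b(K) - d = (-6 + 0**2*(1 + 0)) - 1*557 = (-6 + 0*1) - 557 = (-6 + 0) - 557 = -6 - 557 = -563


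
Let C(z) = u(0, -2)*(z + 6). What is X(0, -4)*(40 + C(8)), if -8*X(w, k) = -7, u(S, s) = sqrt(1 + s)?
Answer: 35 + 49*I/4 ≈ 35.0 + 12.25*I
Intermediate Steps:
X(w, k) = 7/8 (X(w, k) = -1/8*(-7) = 7/8)
C(z) = I*(6 + z) (C(z) = sqrt(1 - 2)*(z + 6) = sqrt(-1)*(6 + z) = I*(6 + z))
X(0, -4)*(40 + C(8)) = 7*(40 + I*(6 + 8))/8 = 7*(40 + I*14)/8 = 7*(40 + 14*I)/8 = 35 + 49*I/4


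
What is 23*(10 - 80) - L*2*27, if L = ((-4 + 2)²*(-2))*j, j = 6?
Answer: 982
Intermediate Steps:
L = -48 (L = ((-4 + 2)²*(-2))*6 = ((-2)²*(-2))*6 = (4*(-2))*6 = -8*6 = -48)
23*(10 - 80) - L*2*27 = 23*(10 - 80) - (-48*2)*27 = 23*(-70) - (-96)*27 = -1610 - 1*(-2592) = -1610 + 2592 = 982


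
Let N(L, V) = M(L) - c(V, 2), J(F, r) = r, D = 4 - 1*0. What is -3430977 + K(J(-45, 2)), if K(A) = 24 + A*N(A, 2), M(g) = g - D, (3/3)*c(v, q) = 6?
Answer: -3430969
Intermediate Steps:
c(v, q) = 6
D = 4 (D = 4 + 0 = 4)
M(g) = -4 + g (M(g) = g - 1*4 = g - 4 = -4 + g)
N(L, V) = -10 + L (N(L, V) = (-4 + L) - 1*6 = (-4 + L) - 6 = -10 + L)
K(A) = 24 + A*(-10 + A)
-3430977 + K(J(-45, 2)) = -3430977 + (24 + 2*(-10 + 2)) = -3430977 + (24 + 2*(-8)) = -3430977 + (24 - 16) = -3430977 + 8 = -3430969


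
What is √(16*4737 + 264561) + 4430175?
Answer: 4430175 + 3*√37817 ≈ 4.4308e+6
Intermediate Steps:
√(16*4737 + 264561) + 4430175 = √(75792 + 264561) + 4430175 = √340353 + 4430175 = 3*√37817 + 4430175 = 4430175 + 3*√37817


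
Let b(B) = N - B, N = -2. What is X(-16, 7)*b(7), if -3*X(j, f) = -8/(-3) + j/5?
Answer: -8/5 ≈ -1.6000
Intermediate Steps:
X(j, f) = -8/9 - j/15 (X(j, f) = -(-8/(-3) + j/5)/3 = -(-8*(-1/3) + j*(1/5))/3 = -(8/3 + j/5)/3 = -8/9 - j/15)
b(B) = -2 - B
X(-16, 7)*b(7) = (-8/9 - 1/15*(-16))*(-2 - 1*7) = (-8/9 + 16/15)*(-2 - 7) = (8/45)*(-9) = -8/5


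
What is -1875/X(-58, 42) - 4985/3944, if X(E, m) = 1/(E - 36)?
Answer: 695125015/3944 ≈ 1.7625e+5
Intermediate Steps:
X(E, m) = 1/(-36 + E)
-1875/X(-58, 42) - 4985/3944 = -1875/(1/(-36 - 58)) - 4985/3944 = -1875/(1/(-94)) - 4985*1/3944 = -1875/(-1/94) - 4985/3944 = -1875*(-94) - 4985/3944 = 176250 - 4985/3944 = 695125015/3944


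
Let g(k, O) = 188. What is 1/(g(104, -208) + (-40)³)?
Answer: -1/63812 ≈ -1.5671e-5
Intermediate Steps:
1/(g(104, -208) + (-40)³) = 1/(188 + (-40)³) = 1/(188 - 64000) = 1/(-63812) = -1/63812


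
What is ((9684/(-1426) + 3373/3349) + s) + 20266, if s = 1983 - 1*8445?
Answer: 32947891039/2387837 ≈ 13798.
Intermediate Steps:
s = -6462 (s = 1983 - 8445 = -6462)
((9684/(-1426) + 3373/3349) + s) + 20266 = ((9684/(-1426) + 3373/3349) - 6462) + 20266 = ((9684*(-1/1426) + 3373*(1/3349)) - 6462) + 20266 = ((-4842/713 + 3373/3349) - 6462) + 20266 = (-13810909/2387837 - 6462) + 20266 = -15444013603/2387837 + 20266 = 32947891039/2387837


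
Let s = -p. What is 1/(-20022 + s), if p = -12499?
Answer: -1/7523 ≈ -0.00013293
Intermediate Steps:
s = 12499 (s = -1*(-12499) = 12499)
1/(-20022 + s) = 1/(-20022 + 12499) = 1/(-7523) = -1/7523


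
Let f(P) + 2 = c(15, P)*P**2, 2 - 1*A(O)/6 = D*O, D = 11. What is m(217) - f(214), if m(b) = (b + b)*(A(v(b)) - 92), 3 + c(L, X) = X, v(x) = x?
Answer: -15913422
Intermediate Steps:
c(L, X) = -3 + X
A(O) = 12 - 66*O
m(b) = 2*b*(-80 - 66*b) (m(b) = (b + b)*((12 - 66*b) - 92) = (2*b)*(-80 - 66*b) = 2*b*(-80 - 66*b))
f(P) = -2 + P**2*(-3 + P) (f(P) = -2 + (-3 + P)*P**2 = -2 + P**2*(-3 + P))
m(217) - f(214) = -4*217*(40 + 33*217) - (-2 + 214**2*(-3 + 214)) = -4*217*(40 + 7161) - (-2 + 45796*211) = -4*217*7201 - (-2 + 9662956) = -6250468 - 1*9662954 = -6250468 - 9662954 = -15913422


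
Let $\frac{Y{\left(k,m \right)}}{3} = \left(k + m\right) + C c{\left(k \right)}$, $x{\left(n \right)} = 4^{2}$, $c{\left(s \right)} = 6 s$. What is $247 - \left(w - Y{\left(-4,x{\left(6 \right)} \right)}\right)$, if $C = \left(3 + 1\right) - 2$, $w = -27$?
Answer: $166$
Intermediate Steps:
$x{\left(n \right)} = 16$
$C = 2$ ($C = 4 - 2 = 2$)
$Y{\left(k,m \right)} = 3 m + 39 k$ ($Y{\left(k,m \right)} = 3 \left(\left(k + m\right) + 2 \cdot 6 k\right) = 3 \left(\left(k + m\right) + 12 k\right) = 3 \left(m + 13 k\right) = 3 m + 39 k$)
$247 - \left(w - Y{\left(-4,x{\left(6 \right)} \right)}\right) = 247 + \left(\left(3 \cdot 16 + 39 \left(-4\right)\right) - -27\right) = 247 + \left(\left(48 - 156\right) + 27\right) = 247 + \left(-108 + 27\right) = 247 - 81 = 166$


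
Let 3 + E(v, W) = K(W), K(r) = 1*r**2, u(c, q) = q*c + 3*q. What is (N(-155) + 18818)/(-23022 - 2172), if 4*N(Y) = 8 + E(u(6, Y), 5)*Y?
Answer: -35935/50388 ≈ -0.71317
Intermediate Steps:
u(c, q) = 3*q + c*q (u(c, q) = c*q + 3*q = 3*q + c*q)
K(r) = r**2
E(v, W) = -3 + W**2
N(Y) = 2 + 11*Y/2 (N(Y) = (8 + (-3 + 5**2)*Y)/4 = (8 + (-3 + 25)*Y)/4 = (8 + 22*Y)/4 = 2 + 11*Y/2)
(N(-155) + 18818)/(-23022 - 2172) = ((2 + (11/2)*(-155)) + 18818)/(-23022 - 2172) = ((2 - 1705/2) + 18818)/(-25194) = (-1701/2 + 18818)*(-1/25194) = (35935/2)*(-1/25194) = -35935/50388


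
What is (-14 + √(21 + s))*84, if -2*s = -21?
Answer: -1176 + 126*√14 ≈ -704.55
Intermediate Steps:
s = 21/2 (s = -½*(-21) = 21/2 ≈ 10.500)
(-14 + √(21 + s))*84 = (-14 + √(21 + 21/2))*84 = (-14 + √(63/2))*84 = (-14 + 3*√14/2)*84 = -1176 + 126*√14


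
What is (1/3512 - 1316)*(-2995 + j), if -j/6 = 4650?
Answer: 142790232945/3512 ≈ 4.0658e+7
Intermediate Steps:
j = -27900 (j = -6*4650 = -27900)
(1/3512 - 1316)*(-2995 + j) = (1/3512 - 1316)*(-2995 - 27900) = (1/3512 - 1316)*(-30895) = -4621791/3512*(-30895) = 142790232945/3512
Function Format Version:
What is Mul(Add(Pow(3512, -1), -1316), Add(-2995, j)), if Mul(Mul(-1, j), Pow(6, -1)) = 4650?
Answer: Rational(142790232945, 3512) ≈ 4.0658e+7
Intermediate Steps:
j = -27900 (j = Mul(-6, 4650) = -27900)
Mul(Add(Pow(3512, -1), -1316), Add(-2995, j)) = Mul(Add(Pow(3512, -1), -1316), Add(-2995, -27900)) = Mul(Add(Rational(1, 3512), -1316), -30895) = Mul(Rational(-4621791, 3512), -30895) = Rational(142790232945, 3512)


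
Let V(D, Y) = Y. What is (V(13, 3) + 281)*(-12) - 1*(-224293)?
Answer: 220885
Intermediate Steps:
(V(13, 3) + 281)*(-12) - 1*(-224293) = (3 + 281)*(-12) - 1*(-224293) = 284*(-12) + 224293 = -3408 + 224293 = 220885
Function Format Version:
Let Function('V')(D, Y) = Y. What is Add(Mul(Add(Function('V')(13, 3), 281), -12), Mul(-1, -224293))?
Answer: 220885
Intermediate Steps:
Add(Mul(Add(Function('V')(13, 3), 281), -12), Mul(-1, -224293)) = Add(Mul(Add(3, 281), -12), Mul(-1, -224293)) = Add(Mul(284, -12), 224293) = Add(-3408, 224293) = 220885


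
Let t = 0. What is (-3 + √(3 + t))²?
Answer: (3 - √3)² ≈ 1.6077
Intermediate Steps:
(-3 + √(3 + t))² = (-3 + √(3 + 0))² = (-3 + √3)²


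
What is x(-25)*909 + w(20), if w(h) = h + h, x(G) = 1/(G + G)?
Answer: 1091/50 ≈ 21.820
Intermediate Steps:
x(G) = 1/(2*G)
w(h) = 2*h
x(-25)*909 + w(20) = ((1/2)/(-25))*909 + 2*20 = ((1/2)*(-1/25))*909 + 40 = -1/50*909 + 40 = -909/50 + 40 = 1091/50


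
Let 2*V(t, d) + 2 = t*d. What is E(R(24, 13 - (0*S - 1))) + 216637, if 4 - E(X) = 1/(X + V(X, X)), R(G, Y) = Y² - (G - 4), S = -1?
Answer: 3393247982/15663 ≈ 2.1664e+5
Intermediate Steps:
R(G, Y) = 4 + Y² - G (R(G, Y) = Y² - (-4 + G) = Y² + (4 - G) = 4 + Y² - G)
V(t, d) = -1 + d*t/2 (V(t, d) = -1 + (t*d)/2 = -1 + (d*t)/2 = -1 + d*t/2)
E(X) = 4 - 1/(-1 + X + X²/2) (E(X) = 4 - 1/(X + (-1 + X*X/2)) = 4 - 1/(X + (-1 + X²/2)) = 4 - 1/(-1 + X + X²/2))
E(R(24, 13 - (0*S - 1))) + 216637 = 2*(-5 + 2*(4 + (13 - (0*(-1) - 1))² - 1*24)² + 4*(4 + (13 - (0*(-1) - 1))² - 1*24))/(-2 + (4 + (13 - (0*(-1) - 1))² - 1*24)² + 2*(4 + (13 - (0*(-1) - 1))² - 1*24)) + 216637 = 2*(-5 + 2*(4 + (13 - (0 - 1))² - 24)² + 4*(4 + (13 - (0 - 1))² - 24))/(-2 + (4 + (13 - (0 - 1))² - 24)² + 2*(4 + (13 - (0 - 1))² - 24)) + 216637 = 2*(-5 + 2*(4 + (13 - 1*(-1))² - 24)² + 4*(4 + (13 - 1*(-1))² - 24))/(-2 + (4 + (13 - 1*(-1))² - 24)² + 2*(4 + (13 - 1*(-1))² - 24)) + 216637 = 2*(-5 + 2*(4 + (13 + 1)² - 24)² + 4*(4 + (13 + 1)² - 24))/(-2 + (4 + (13 + 1)² - 24)² + 2*(4 + (13 + 1)² - 24)) + 216637 = 2*(-5 + 2*(4 + 14² - 24)² + 4*(4 + 14² - 24))/(-2 + (4 + 14² - 24)² + 2*(4 + 14² - 24)) + 216637 = 2*(-5 + 2*(4 + 196 - 24)² + 4*(4 + 196 - 24))/(-2 + (4 + 196 - 24)² + 2*(4 + 196 - 24)) + 216637 = 2*(-5 + 2*176² + 4*176)/(-2 + 176² + 2*176) + 216637 = 2*(-5 + 2*30976 + 704)/(-2 + 30976 + 352) + 216637 = 2*(-5 + 61952 + 704)/31326 + 216637 = 2*(1/31326)*62651 + 216637 = 62651/15663 + 216637 = 3393247982/15663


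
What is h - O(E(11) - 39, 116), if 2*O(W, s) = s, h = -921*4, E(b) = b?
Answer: -3742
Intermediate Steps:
h = -3684
O(W, s) = s/2
h - O(E(11) - 39, 116) = -3684 - 116/2 = -3684 - 1*58 = -3684 - 58 = -3742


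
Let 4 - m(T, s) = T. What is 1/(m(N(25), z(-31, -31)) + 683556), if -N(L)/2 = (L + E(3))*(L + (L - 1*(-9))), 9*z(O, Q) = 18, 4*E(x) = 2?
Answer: 1/686569 ≈ 1.4565e-6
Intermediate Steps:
E(x) = 1/2 (E(x) = (1/4)*2 = 1/2)
z(O, Q) = 2 (z(O, Q) = (1/9)*18 = 2)
N(L) = -2*(1/2 + L)*(9 + 2*L) (N(L) = -2*(L + 1/2)*(L + (L - 1*(-9))) = -2*(1/2 + L)*(L + (L + 9)) = -2*(1/2 + L)*(L + (9 + L)) = -2*(1/2 + L)*(9 + 2*L))
m(T, s) = 4 - T
1/(m(N(25), z(-31, -31)) + 683556) = 1/((4 - (-9 - 20*25 - 4*25**2)) + 683556) = 1/((4 - (-9 - 500 - 4*625)) + 683556) = 1/((4 - (-9 - 500 - 2500)) + 683556) = 1/((4 - 1*(-3009)) + 683556) = 1/((4 + 3009) + 683556) = 1/(3013 + 683556) = 1/686569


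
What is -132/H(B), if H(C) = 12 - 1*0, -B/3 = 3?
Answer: -11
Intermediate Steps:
B = -9 (B = -3*3 = -9)
H(C) = 12 (H(C) = 12 + 0 = 12)
-132/H(B) = -132/12 = -132*1/12 = -11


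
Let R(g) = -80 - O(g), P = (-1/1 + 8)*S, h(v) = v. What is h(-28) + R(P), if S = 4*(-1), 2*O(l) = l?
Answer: -94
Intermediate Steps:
O(l) = l/2
S = -4
P = -28 (P = (-1/1 + 8)*(-4) = (-1*1 + 8)*(-4) = (-1 + 8)*(-4) = 7*(-4) = -28)
R(g) = -80 - g/2
h(-28) + R(P) = -28 + (-80 - 1/2*(-28)) = -28 + (-80 + 14) = -28 - 66 = -94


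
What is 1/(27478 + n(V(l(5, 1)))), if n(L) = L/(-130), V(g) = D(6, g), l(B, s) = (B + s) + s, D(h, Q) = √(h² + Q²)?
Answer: 92875640/2552036835903 + 26*√85/2552036835903 ≈ 3.6393e-5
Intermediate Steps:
D(h, Q) = √(Q² + h²)
l(B, s) = B + 2*s
V(g) = √(36 + g²) (V(g) = √(g² + 6²) = √(g² + 36) = √(36 + g²))
n(L) = -L/130 (n(L) = L*(-1/130) = -L/130)
1/(27478 + n(V(l(5, 1)))) = 1/(27478 - √(36 + (5 + 2*1)²)/130) = 1/(27478 - √(36 + (5 + 2)²)/130) = 1/(27478 - √(36 + 7²)/130) = 1/(27478 - √(36 + 49)/130) = 1/(27478 - √85/130)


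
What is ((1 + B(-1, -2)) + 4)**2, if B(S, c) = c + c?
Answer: 1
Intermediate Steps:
B(S, c) = 2*c
((1 + B(-1, -2)) + 4)**2 = ((1 + 2*(-2)) + 4)**2 = ((1 - 4) + 4)**2 = (-3 + 4)**2 = 1**2 = 1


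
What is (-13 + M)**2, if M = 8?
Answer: 25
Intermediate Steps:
(-13 + M)**2 = (-13 + 8)**2 = (-5)**2 = 25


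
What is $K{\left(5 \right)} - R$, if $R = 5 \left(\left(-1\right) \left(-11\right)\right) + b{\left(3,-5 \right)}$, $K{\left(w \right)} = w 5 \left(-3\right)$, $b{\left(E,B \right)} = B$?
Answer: $-125$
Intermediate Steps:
$K{\left(w \right)} = - 15 w$ ($K{\left(w \right)} = 5 w \left(-3\right) = - 15 w$)
$R = 50$ ($R = 5 \left(\left(-1\right) \left(-11\right)\right) - 5 = 5 \cdot 11 - 5 = 55 - 5 = 50$)
$K{\left(5 \right)} - R = \left(-15\right) 5 - 50 = -75 - 50 = -125$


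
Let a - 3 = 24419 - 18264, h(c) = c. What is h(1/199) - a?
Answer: -1225441/199 ≈ -6158.0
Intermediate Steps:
a = 6158 (a = 3 + (24419 - 18264) = 3 + 6155 = 6158)
h(1/199) - a = 1/199 - 1*6158 = 1/199 - 6158 = -1225441/199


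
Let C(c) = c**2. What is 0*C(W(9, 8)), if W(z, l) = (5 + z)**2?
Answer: 0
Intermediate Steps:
0*C(W(9, 8)) = 0*((5 + 9)**2)**2 = 0*(14**2)**2 = 0*196**2 = 0*38416 = 0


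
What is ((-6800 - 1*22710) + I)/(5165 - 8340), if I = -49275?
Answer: 15757/635 ≈ 24.814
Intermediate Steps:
((-6800 - 1*22710) + I)/(5165 - 8340) = ((-6800 - 1*22710) - 49275)/(5165 - 8340) = ((-6800 - 22710) - 49275)/(-3175) = (-29510 - 49275)*(-1/3175) = -78785*(-1/3175) = 15757/635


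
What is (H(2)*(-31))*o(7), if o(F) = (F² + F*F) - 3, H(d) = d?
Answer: -5890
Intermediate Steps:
o(F) = -3 + 2*F² (o(F) = (F² + F²) - 3 = 2*F² - 3 = -3 + 2*F²)
(H(2)*(-31))*o(7) = (2*(-31))*(-3 + 2*7²) = -62*(-3 + 2*49) = -62*(-3 + 98) = -62*95 = -5890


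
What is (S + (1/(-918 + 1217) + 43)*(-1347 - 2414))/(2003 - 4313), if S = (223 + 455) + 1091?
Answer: 47830007/690690 ≈ 69.250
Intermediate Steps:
S = 1769 (S = 678 + 1091 = 1769)
(S + (1/(-918 + 1217) + 43)*(-1347 - 2414))/(2003 - 4313) = (1769 + (1/(-918 + 1217) + 43)*(-1347 - 2414))/(2003 - 4313) = (1769 + (1/299 + 43)*(-3761))/(-2310) = (1769 + (1/299 + 43)*(-3761))*(-1/2310) = (1769 + (12858/299)*(-3761))*(-1/2310) = (1769 - 48358938/299)*(-1/2310) = -47830007/299*(-1/2310) = 47830007/690690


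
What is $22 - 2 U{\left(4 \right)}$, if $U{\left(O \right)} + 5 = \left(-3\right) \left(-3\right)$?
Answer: $14$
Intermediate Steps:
$U{\left(O \right)} = 4$ ($U{\left(O \right)} = -5 - -9 = -5 + 9 = 4$)
$22 - 2 U{\left(4 \right)} = 22 - 8 = 14$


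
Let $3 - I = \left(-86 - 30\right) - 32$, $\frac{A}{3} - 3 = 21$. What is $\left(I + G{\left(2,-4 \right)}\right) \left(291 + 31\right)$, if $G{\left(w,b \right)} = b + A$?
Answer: $70518$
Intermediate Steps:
$A = 72$ ($A = 9 + 3 \cdot 21 = 9 + 63 = 72$)
$G{\left(w,b \right)} = 72 + b$ ($G{\left(w,b \right)} = b + 72 = 72 + b$)
$I = 151$ ($I = 3 - \left(\left(-86 - 30\right) - 32\right) = 3 - \left(-116 - 32\right) = 3 - -148 = 3 + 148 = 151$)
$\left(I + G{\left(2,-4 \right)}\right) \left(291 + 31\right) = \left(151 + \left(72 - 4\right)\right) \left(291 + 31\right) = \left(151 + 68\right) 322 = 219 \cdot 322 = 70518$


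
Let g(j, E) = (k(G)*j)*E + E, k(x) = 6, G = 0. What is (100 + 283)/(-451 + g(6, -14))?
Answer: -383/969 ≈ -0.39525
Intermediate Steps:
g(j, E) = E + 6*E*j (g(j, E) = (6*j)*E + E = 6*E*j + E = E + 6*E*j)
(100 + 283)/(-451 + g(6, -14)) = (100 + 283)/(-451 - 14*(1 + 6*6)) = 383/(-451 - 14*(1 + 36)) = 383/(-451 - 14*37) = 383/(-451 - 518) = 383/(-969) = 383*(-1/969) = -383/969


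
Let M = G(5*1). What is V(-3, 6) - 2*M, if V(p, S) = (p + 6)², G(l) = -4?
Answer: 17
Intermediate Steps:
V(p, S) = (6 + p)²
M = -4
V(-3, 6) - 2*M = (6 - 3)² - 2*(-4) = 3² + 8 = 9 + 8 = 17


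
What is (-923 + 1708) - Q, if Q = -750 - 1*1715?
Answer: 3250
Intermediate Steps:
Q = -2465 (Q = -750 - 1715 = -2465)
(-923 + 1708) - Q = (-923 + 1708) - 1*(-2465) = 785 + 2465 = 3250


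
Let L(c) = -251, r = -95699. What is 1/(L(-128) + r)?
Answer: -1/95950 ≈ -1.0422e-5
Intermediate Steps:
1/(L(-128) + r) = 1/(-251 - 95699) = 1/(-95950) = -1/95950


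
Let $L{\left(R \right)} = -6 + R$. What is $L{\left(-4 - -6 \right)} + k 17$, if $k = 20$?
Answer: $336$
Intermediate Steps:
$L{\left(-4 - -6 \right)} + k 17 = \left(-6 - -2\right) + 20 \cdot 17 = \left(-6 + \left(-4 + 6\right)\right) + 340 = \left(-6 + 2\right) + 340 = -4 + 340 = 336$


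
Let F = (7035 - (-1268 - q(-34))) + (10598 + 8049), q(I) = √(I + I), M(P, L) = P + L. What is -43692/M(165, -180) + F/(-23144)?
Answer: 15315203/5260 - I*√17/11572 ≈ 2911.6 - 0.0003563*I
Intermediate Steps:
M(P, L) = L + P
q(I) = √2*√I (q(I) = √(2*I) = √2*√I)
F = 26950 + 2*I*√17 (F = (7035 - (-1268 - √2*√(-34))) + (10598 + 8049) = (7035 - (-1268 - √2*I*√34)) + 18647 = (7035 - (-1268 - 2*I*√17)) + 18647 = (7035 + (1268 + 2*I*√17)) + 18647 = (8303 + 2*I*√17) + 18647 = 26950 + 2*I*√17 ≈ 26950.0 + 8.2462*I)
-43692/M(165, -180) + F/(-23144) = -43692/(-180 + 165) + (26950 + 2*I*√17)/(-23144) = -43692/(-15) + (26950 + 2*I*√17)*(-1/23144) = -43692*(-1/15) + (-1225/1052 - I*√17/11572) = 14564/5 + (-1225/1052 - I*√17/11572) = 15315203/5260 - I*√17/11572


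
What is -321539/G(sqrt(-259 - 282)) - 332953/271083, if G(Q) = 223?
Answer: -87238005256/60451509 ≈ -1443.1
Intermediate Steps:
-321539/G(sqrt(-259 - 282)) - 332953/271083 = -321539/223 - 332953/271083 = -87238005256/60451509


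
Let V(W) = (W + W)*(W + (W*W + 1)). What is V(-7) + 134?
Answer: -468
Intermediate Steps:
V(W) = 2*W*(1 + W + W**2) (V(W) = (2*W)*(W + (W**2 + 1)) = (2*W)*(W + (1 + W**2)) = (2*W)*(1 + W + W**2) = 2*W*(1 + W + W**2))
V(-7) + 134 = 2*(-7)*(1 - 7 + (-7)**2) + 134 = 2*(-7)*(1 - 7 + 49) + 134 = 2*(-7)*43 + 134 = -602 + 134 = -468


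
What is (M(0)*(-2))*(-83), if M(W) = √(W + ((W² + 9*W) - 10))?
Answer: 166*I*√10 ≈ 524.94*I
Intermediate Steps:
M(W) = √(-10 + W² + 10*W) (M(W) = √(W + (-10 + W² + 9*W)) = √(-10 + W² + 10*W))
(M(0)*(-2))*(-83) = (√(-10 + 0² + 10*0)*(-2))*(-83) = (√(-10 + 0 + 0)*(-2))*(-83) = (√(-10)*(-2))*(-83) = ((I*√10)*(-2))*(-83) = -2*I*√10*(-83) = 166*I*√10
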